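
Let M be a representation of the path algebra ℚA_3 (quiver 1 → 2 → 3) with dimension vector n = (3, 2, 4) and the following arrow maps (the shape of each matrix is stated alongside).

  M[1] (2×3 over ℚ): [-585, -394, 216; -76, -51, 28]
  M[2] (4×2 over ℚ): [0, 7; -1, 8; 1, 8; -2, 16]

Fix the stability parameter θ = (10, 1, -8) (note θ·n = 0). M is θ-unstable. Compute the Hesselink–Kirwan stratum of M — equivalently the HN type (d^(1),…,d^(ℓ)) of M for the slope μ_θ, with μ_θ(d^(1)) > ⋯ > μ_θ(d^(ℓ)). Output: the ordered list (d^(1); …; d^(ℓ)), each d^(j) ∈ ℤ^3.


Barcode: M ≅ I[1,1], I[1,3]^2, I[3,3]^2. HN layers by μ_θ (3 steps, strictly decreasing):
  μ^(1)=10; μ^(2)=1; μ^(3)=-8

((1, 0, 0); (2, 2, 2); (0, 0, 2))


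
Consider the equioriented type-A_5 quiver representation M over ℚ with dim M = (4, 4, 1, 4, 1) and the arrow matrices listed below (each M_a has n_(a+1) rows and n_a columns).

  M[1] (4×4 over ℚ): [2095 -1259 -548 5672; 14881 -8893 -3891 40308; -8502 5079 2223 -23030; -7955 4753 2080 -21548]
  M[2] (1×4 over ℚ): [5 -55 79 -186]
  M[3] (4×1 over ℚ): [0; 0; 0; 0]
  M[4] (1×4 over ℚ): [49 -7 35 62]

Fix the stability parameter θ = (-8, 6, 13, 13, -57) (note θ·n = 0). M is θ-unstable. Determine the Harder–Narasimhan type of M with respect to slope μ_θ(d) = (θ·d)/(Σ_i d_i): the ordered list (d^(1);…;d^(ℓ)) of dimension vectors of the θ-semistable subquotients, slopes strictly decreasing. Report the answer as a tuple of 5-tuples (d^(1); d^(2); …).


Interval decomposition of M: I[1,1], I[1,2]^2, I[1,3], I[2,2], I[4,4]^3, I[4,5].
HN type (ℓ=4): μ^(1)=13; μ^(2)=6; μ^(3)=-8; μ^(4)=-22

((0, 0, 1, 3, 0); (0, 4, 0, 0, 0); (4, 0, 0, 0, 0); (0, 0, 0, 1, 1))


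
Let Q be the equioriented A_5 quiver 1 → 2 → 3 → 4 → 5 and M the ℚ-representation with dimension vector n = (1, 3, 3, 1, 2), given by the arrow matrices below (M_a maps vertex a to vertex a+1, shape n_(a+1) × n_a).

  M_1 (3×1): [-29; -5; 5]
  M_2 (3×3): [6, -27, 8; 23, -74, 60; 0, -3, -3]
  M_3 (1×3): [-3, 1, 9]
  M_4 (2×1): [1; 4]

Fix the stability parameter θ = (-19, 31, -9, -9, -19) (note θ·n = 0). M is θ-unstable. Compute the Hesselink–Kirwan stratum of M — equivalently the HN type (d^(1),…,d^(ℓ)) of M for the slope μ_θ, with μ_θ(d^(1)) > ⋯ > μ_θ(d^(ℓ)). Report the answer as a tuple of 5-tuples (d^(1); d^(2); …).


Interval decomposition of M: I[1,3], I[2,3], I[2,5], I[5,5].
HN type (ℓ=3): μ^(1)=11; μ^(2)=-3/2; μ^(3)=-19

((0, 2, 2, 0, 0); (0, 1, 1, 1, 1); (1, 0, 0, 0, 1))


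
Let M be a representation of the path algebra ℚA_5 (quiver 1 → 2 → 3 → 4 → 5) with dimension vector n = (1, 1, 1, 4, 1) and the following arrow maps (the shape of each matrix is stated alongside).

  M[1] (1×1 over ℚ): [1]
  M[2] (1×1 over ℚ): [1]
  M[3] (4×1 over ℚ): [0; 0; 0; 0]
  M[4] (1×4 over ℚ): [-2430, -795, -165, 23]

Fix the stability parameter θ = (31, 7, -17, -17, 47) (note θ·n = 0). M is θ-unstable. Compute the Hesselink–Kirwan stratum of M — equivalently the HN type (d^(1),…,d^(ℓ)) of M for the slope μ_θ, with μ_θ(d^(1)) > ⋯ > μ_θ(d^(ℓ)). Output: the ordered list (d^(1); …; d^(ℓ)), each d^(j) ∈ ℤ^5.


Via rank(M_{q-1}∘⋯∘M_p): M ≅ I[1,3], I[4,4]^3, I[4,5].
μ_θ-semistable layers: μ^(1)=47; μ^(2)=7; μ^(3)=-17

((0, 0, 0, 0, 1); (1, 1, 1, 0, 0); (0, 0, 0, 4, 0))


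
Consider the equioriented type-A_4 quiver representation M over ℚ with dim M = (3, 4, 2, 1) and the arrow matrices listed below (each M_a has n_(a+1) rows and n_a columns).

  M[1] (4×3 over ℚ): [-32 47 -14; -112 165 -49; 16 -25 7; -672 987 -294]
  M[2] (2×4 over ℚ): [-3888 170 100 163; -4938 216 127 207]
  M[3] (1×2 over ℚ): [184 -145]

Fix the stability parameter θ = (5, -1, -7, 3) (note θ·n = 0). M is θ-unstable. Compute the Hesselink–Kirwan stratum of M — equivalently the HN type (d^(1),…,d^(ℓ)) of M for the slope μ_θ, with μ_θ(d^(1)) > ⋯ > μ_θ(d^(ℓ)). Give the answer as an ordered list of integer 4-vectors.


Via rank(M_{q-1}∘⋯∘M_p): M ≅ I[1,1], I[1,3], I[1,4], I[2,2]^2.
μ_θ-semistable layers: μ^(1)=5; μ^(2)=3; μ^(3)=-1

((1, 0, 0, 0); (0, 0, 0, 1); (2, 4, 2, 0))


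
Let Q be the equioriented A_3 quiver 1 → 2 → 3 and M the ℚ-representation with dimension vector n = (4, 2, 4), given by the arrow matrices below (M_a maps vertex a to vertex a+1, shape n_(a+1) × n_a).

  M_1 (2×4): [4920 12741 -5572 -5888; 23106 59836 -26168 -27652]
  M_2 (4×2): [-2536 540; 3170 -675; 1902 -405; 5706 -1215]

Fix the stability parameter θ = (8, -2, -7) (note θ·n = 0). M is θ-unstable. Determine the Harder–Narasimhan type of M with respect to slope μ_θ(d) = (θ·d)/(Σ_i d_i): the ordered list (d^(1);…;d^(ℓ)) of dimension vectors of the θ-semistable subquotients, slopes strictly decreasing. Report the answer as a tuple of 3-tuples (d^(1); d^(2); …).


Via rank(M_{q-1}∘⋯∘M_p): M ≅ I[1,1]^2, I[1,2], I[1,3], I[3,3]^3.
μ_θ-semistable layers: μ^(1)=8; μ^(2)=3; μ^(3)=-1/3; μ^(4)=-7

((2, 0, 0); (1, 1, 0); (1, 1, 1); (0, 0, 3))


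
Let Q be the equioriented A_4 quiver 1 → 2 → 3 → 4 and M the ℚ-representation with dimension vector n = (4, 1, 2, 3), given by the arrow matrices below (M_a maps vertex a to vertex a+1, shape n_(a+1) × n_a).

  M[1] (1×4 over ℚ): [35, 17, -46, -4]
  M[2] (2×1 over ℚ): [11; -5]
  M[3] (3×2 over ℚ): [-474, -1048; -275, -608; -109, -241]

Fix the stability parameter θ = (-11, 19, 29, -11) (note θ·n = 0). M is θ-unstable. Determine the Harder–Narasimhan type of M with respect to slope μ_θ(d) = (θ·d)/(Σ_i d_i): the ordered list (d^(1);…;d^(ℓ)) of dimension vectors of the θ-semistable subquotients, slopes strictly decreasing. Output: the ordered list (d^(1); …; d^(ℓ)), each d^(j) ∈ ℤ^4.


Barcode: M ≅ I[1,1]^3, I[1,4], I[3,4], I[4,4]. HN layers by μ_θ (3 steps, strictly decreasing):
  μ^(1)=37/3; μ^(2)=9; μ^(3)=-11

((0, 1, 1, 1); (0, 0, 1, 1); (4, 0, 0, 1))


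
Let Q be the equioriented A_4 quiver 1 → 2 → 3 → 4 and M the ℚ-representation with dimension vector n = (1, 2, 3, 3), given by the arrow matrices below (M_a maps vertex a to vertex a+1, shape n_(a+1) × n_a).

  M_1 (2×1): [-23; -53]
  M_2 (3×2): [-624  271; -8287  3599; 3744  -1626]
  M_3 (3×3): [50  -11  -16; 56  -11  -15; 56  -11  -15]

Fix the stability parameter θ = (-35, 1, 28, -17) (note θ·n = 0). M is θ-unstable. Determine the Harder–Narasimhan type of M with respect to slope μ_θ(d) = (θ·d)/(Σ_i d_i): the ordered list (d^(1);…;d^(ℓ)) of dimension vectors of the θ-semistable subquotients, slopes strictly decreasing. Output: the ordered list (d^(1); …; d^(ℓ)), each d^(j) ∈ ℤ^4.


Via rank(M_{q-1}∘⋯∘M_p): M ≅ I[1,3], I[2,4], I[3,4], I[4,4].
μ_θ-semistable layers: μ^(1)=28; μ^(2)=11/2; μ^(3)=1; μ^(4)=-17; μ^(5)=-35

((0, 0, 1, 0); (0, 0, 2, 2); (0, 2, 0, 0); (0, 0, 0, 1); (1, 0, 0, 0))


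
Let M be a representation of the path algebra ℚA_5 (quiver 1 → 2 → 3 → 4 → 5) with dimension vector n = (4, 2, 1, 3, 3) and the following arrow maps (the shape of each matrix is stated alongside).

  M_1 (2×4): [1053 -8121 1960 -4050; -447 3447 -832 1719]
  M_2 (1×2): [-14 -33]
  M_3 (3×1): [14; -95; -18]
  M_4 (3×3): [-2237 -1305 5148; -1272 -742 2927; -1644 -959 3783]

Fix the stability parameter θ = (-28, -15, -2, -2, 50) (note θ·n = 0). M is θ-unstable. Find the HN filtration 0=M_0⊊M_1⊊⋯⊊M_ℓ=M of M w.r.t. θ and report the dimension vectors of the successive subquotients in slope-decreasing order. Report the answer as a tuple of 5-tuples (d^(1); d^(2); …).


Interval decomposition of M: I[1,1]^2, I[1,2], I[1,5], I[4,5]^2.
HN type (ℓ=4): μ^(1)=50; μ^(2)=-2; μ^(3)=-15; μ^(4)=-28

((0, 0, 0, 0, 3); (0, 0, 1, 3, 0); (0, 2, 0, 0, 0); (4, 0, 0, 0, 0))


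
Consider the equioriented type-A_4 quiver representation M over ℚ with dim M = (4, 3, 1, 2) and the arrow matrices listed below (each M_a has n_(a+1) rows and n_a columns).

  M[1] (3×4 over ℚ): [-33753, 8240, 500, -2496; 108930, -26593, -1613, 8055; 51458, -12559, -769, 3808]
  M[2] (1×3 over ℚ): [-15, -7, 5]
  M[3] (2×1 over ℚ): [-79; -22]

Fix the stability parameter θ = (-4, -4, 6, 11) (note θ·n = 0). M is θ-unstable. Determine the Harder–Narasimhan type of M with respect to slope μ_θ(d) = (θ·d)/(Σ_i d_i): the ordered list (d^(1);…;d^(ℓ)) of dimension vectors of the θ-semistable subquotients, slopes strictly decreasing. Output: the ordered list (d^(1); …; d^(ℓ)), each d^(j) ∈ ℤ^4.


Interval decomposition of M: I[1,1], I[1,2]^2, I[1,4], I[4,4].
HN type (ℓ=3): μ^(1)=11; μ^(2)=6; μ^(3)=-4

((0, 0, 0, 2); (0, 0, 1, 0); (4, 3, 0, 0))


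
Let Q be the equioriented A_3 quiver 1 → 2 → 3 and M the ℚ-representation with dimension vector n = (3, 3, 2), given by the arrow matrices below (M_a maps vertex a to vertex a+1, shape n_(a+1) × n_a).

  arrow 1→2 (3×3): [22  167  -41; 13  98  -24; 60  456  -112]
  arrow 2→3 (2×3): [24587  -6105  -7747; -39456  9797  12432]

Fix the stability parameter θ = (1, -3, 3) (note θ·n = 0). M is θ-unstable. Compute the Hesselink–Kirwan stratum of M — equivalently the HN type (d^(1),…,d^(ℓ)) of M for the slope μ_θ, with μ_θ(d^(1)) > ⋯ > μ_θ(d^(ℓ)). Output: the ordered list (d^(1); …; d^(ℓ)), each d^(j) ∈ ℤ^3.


Interval decomposition of M: I[1,1], I[1,3]^2, I[2,2].
HN type (ℓ=4): μ^(1)=3; μ^(2)=1; μ^(3)=-1; μ^(4)=-3

((0, 0, 2); (1, 0, 0); (2, 2, 0); (0, 1, 0))


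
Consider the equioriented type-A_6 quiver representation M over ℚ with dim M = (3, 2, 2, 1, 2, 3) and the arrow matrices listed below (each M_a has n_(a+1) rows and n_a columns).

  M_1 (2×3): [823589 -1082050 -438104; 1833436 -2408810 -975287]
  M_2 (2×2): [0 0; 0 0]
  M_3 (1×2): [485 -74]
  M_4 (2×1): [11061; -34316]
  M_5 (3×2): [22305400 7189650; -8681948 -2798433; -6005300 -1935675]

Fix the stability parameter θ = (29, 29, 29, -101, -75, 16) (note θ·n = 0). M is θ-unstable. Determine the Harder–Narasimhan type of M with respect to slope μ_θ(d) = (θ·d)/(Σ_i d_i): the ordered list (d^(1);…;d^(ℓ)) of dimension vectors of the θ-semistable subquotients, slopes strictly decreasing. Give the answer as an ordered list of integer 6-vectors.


Interval decomposition of M: I[1,1], I[1,2]^2, I[3,3], I[3,5], I[5,6], I[6,6]^2.
HN type (ℓ=4): μ^(1)=29; μ^(2)=16; μ^(3)=-49; μ^(4)=-75

((3, 2, 1, 0, 0, 0); (0, 0, 0, 0, 0, 3); (0, 0, 1, 1, 1, 0); (0, 0, 0, 0, 1, 0))


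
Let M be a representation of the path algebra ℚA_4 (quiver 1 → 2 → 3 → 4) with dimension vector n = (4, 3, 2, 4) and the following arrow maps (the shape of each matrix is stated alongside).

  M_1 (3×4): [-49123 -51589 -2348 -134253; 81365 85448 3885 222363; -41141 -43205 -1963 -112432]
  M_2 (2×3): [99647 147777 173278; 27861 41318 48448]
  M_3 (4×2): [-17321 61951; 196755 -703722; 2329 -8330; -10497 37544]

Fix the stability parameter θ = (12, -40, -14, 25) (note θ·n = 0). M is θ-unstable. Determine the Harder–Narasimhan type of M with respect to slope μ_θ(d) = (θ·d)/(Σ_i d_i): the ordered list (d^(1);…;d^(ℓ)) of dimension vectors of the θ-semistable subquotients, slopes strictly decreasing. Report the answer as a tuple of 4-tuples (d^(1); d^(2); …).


Interval decomposition of M: I[1,1], I[1,2], I[1,4]^2, I[4,4]^2.
HN type (ℓ=3): μ^(1)=25; μ^(2)=12; μ^(3)=-14

((0, 0, 0, 4); (1, 0, 0, 0); (3, 3, 2, 0))


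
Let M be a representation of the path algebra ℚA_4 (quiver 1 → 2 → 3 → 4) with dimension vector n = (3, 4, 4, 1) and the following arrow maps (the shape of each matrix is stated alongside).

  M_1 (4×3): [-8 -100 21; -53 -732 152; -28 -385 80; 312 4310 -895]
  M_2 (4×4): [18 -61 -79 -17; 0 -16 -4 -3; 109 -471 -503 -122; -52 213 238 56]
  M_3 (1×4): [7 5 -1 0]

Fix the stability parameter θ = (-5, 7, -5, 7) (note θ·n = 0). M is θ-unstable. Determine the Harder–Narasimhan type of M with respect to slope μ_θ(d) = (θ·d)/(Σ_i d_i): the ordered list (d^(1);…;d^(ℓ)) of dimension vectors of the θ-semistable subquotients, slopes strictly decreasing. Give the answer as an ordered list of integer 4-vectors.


Interval decomposition of M: I[1,3]^2, I[1,4], I[2,3].
HN type (ℓ=3): μ^(1)=7; μ^(2)=1; μ^(3)=-5

((0, 0, 0, 1); (0, 4, 4, 0); (3, 0, 0, 0))


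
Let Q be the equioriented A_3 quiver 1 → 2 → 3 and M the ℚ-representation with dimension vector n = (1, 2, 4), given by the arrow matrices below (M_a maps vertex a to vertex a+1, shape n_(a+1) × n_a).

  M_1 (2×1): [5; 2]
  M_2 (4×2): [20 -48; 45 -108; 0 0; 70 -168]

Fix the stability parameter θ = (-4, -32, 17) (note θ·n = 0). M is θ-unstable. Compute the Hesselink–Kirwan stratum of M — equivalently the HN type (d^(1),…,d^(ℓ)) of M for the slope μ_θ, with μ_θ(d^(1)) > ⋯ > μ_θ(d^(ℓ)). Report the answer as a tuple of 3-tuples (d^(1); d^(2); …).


Interval decomposition of M: I[1,3], I[2,2], I[3,3]^3.
HN type (ℓ=3): μ^(1)=17; μ^(2)=-18; μ^(3)=-32

((0, 0, 4); (1, 1, 0); (0, 1, 0))


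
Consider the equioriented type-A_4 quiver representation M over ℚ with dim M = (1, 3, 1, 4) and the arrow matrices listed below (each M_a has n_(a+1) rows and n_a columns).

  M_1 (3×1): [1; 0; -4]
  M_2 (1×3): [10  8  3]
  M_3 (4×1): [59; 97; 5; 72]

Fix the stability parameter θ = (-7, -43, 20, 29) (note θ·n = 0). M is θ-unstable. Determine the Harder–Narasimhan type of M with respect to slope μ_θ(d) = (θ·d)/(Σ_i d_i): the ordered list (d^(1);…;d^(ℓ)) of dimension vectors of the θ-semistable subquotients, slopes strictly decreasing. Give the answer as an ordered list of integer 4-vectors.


Via rank(M_{q-1}∘⋯∘M_p): M ≅ I[1,4], I[2,2]^2, I[4,4]^3.
μ_θ-semistable layers: μ^(1)=29; μ^(2)=20; μ^(3)=-25; μ^(4)=-43

((0, 0, 0, 4); (0, 0, 1, 0); (1, 1, 0, 0); (0, 2, 0, 0))


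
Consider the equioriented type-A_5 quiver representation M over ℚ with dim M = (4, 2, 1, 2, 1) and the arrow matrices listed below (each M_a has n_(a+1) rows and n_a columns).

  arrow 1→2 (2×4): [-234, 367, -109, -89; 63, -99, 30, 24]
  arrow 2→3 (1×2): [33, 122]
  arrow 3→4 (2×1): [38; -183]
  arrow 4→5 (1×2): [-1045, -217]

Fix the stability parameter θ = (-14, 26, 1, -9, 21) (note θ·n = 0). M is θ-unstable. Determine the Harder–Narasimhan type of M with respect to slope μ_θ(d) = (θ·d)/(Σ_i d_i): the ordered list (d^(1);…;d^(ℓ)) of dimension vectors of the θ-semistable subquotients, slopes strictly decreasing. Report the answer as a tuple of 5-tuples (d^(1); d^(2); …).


Interval decomposition of M: I[1,1]^2, I[1,2], I[1,5], I[4,4].
HN type (ℓ=5): μ^(1)=26; μ^(2)=21; μ^(3)=6; μ^(4)=-9; μ^(5)=-14

((0, 1, 0, 0, 0); (0, 0, 0, 0, 1); (0, 1, 1, 1, 0); (0, 0, 0, 1, 0); (4, 0, 0, 0, 0))


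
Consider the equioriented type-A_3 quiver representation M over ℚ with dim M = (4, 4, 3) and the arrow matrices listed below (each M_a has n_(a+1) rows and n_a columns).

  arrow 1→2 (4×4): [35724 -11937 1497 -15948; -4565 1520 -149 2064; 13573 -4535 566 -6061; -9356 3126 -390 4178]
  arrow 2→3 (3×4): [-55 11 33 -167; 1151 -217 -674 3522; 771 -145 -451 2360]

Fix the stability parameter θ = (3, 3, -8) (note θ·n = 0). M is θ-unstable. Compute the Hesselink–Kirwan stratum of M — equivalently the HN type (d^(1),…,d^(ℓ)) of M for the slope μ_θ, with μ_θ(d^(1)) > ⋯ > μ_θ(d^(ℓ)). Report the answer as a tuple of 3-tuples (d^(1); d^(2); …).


Interval decomposition of M: I[1,1], I[1,2], I[1,3]^2, I[2,3].
HN type (ℓ=3): μ^(1)=3; μ^(2)=-2/3; μ^(3)=-5/2

((2, 1, 0); (2, 2, 2); (0, 1, 1))


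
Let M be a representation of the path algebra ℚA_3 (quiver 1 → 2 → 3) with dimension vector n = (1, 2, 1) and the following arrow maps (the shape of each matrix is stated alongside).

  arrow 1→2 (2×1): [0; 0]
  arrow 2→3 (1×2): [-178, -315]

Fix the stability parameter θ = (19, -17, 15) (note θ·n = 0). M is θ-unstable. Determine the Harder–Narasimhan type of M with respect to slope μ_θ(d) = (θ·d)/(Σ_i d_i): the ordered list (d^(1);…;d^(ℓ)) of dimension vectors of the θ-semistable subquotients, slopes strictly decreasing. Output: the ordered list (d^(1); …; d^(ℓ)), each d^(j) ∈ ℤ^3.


Barcode: M ≅ I[1,1], I[2,2], I[2,3]. HN layers by μ_θ (3 steps, strictly decreasing):
  μ^(1)=19; μ^(2)=15; μ^(3)=-17

((1, 0, 0); (0, 0, 1); (0, 2, 0))


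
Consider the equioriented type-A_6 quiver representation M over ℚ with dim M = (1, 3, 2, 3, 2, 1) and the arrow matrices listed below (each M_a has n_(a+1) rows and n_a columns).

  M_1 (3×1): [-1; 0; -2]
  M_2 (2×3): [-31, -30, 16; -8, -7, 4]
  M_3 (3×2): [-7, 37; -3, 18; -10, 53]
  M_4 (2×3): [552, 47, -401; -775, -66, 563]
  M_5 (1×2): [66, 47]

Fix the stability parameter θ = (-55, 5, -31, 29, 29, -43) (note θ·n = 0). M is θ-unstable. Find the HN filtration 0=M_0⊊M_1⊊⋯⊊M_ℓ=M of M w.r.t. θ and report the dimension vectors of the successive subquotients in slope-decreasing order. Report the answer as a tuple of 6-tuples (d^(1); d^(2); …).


Via rank(M_{q-1}∘⋯∘M_p): M ≅ I[1,6], I[2,2], I[2,5], I[4,4].
μ_θ-semistable layers: μ^(1)=29; μ^(2)=5; μ^(3)=-13; μ^(4)=-55

((0, 0, 0, 2, 1, 0); (0, 1, 0, 1, 1, 1); (0, 2, 2, 0, 0, 0); (1, 0, 0, 0, 0, 0))


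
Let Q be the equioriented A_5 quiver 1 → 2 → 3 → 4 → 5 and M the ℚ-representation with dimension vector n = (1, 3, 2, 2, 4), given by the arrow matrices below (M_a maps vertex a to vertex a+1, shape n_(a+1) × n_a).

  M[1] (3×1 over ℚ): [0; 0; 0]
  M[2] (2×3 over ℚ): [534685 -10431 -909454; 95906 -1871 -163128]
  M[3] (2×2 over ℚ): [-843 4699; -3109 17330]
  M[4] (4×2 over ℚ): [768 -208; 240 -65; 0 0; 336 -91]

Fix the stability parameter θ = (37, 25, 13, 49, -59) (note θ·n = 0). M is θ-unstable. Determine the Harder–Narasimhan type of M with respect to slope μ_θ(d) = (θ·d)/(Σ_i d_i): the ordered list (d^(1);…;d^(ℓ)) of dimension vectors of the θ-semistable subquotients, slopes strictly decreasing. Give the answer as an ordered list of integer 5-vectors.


Interval decomposition of M: I[1,1], I[2,2], I[2,4], I[2,5], I[5,5]^3.
HN type (ℓ=6): μ^(1)=49; μ^(2)=37; μ^(3)=25; μ^(4)=19; μ^(5)=7; μ^(6)=-59

((0, 0, 0, 1, 0); (1, 0, 0, 0, 0); (0, 1, 0, 0, 0); (0, 1, 1, 0, 0); (0, 1, 1, 1, 1); (0, 0, 0, 0, 3))


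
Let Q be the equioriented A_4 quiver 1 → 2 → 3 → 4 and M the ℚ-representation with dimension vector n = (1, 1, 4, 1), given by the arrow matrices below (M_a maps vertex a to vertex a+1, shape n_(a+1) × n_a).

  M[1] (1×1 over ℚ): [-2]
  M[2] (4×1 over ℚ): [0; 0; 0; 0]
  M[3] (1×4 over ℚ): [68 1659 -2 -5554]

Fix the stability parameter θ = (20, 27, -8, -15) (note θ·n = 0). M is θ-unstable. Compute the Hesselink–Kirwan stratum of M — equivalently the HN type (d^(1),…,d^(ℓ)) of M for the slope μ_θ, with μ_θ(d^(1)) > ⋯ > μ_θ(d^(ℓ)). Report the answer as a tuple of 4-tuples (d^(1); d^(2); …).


Barcode: M ≅ I[1,2], I[3,3]^3, I[3,4]. HN layers by μ_θ (4 steps, strictly decreasing):
  μ^(1)=27; μ^(2)=20; μ^(3)=-8; μ^(4)=-23/2

((0, 1, 0, 0); (1, 0, 0, 0); (0, 0, 3, 0); (0, 0, 1, 1))


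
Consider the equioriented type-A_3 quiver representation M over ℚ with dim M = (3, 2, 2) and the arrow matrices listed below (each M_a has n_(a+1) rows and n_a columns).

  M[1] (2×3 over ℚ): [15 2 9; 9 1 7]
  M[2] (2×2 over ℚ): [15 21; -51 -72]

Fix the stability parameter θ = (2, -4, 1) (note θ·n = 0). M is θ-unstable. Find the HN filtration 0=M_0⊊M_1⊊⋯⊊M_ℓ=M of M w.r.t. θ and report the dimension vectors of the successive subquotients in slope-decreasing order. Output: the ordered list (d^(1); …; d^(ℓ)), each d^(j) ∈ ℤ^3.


Barcode: M ≅ I[1,1], I[1,3]^2. HN layers by μ_θ (3 steps, strictly decreasing):
  μ^(1)=2; μ^(2)=1; μ^(3)=-1

((1, 0, 0); (0, 0, 2); (2, 2, 0))


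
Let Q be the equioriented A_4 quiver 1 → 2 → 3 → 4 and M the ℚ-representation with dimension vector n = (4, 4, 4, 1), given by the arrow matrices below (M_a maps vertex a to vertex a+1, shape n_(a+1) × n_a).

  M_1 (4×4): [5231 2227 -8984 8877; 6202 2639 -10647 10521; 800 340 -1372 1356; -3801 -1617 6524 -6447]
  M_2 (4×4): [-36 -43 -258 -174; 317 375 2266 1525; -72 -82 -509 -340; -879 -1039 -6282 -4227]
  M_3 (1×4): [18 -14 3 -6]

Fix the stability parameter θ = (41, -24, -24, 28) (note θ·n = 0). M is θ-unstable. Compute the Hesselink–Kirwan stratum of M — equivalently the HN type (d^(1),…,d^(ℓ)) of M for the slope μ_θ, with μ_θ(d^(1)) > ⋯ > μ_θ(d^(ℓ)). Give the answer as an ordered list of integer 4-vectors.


Via rank(M_{q-1}∘⋯∘M_p): M ≅ I[1,1]^2, I[1,2], I[1,3], I[2,3], I[2,4], I[3,3].
μ_θ-semistable layers: μ^(1)=41; μ^(2)=28; μ^(3)=17/2; μ^(4)=-7/3; μ^(5)=-24

((2, 0, 0, 0); (0, 0, 0, 1); (1, 1, 0, 0); (1, 1, 1, 0); (0, 2, 3, 0))


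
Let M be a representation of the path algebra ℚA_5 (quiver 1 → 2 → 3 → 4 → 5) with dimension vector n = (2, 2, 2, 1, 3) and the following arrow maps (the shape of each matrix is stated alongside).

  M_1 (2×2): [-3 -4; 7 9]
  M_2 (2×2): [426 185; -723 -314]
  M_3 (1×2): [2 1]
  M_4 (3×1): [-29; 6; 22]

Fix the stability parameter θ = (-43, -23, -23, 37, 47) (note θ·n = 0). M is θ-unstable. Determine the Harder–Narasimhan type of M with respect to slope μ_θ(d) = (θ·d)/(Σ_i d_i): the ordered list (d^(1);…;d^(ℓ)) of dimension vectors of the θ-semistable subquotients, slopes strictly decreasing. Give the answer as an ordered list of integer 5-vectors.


Interval decomposition of M: I[1,3], I[1,5], I[5,5]^2.
HN type (ℓ=4): μ^(1)=47; μ^(2)=37; μ^(3)=-23; μ^(4)=-43

((0, 0, 0, 0, 3); (0, 0, 0, 1, 0); (0, 2, 2, 0, 0); (2, 0, 0, 0, 0))


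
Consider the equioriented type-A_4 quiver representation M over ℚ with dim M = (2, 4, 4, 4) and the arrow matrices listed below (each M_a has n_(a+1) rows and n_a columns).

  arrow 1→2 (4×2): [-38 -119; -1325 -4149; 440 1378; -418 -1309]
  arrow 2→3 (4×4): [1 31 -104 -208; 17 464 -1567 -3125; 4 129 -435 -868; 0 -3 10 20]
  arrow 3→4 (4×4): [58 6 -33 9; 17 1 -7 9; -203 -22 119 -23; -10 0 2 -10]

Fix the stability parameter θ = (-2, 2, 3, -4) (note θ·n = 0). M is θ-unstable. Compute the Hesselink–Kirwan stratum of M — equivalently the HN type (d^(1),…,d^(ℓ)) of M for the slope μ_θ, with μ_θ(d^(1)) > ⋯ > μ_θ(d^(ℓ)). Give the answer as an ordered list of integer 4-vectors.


Interval decomposition of M: I[1,4]^2, I[2,3], I[2,4], I[4,4].
HN type (ℓ=5): μ^(1)=3; μ^(2)=2; μ^(3)=1/3; μ^(4)=-2; μ^(5)=-4

((0, 0, 1, 0); (0, 1, 0, 0); (0, 3, 3, 3); (2, 0, 0, 0); (0, 0, 0, 1))


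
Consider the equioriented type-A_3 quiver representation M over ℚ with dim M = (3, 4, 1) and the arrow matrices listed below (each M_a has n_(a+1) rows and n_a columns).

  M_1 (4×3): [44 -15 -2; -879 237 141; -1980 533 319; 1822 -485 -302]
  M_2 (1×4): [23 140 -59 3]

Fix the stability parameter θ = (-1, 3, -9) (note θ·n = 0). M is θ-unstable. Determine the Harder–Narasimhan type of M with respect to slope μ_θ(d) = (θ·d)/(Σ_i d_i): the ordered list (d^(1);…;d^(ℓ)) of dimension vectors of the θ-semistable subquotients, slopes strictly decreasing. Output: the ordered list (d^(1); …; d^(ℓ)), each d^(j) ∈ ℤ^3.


Interval decomposition of M: I[1,2]^2, I[1,3], I[2,2].
HN type (ℓ=3): μ^(1)=3; μ^(2)=-1; μ^(3)=-7/3

((0, 3, 0); (2, 0, 0); (1, 1, 1))


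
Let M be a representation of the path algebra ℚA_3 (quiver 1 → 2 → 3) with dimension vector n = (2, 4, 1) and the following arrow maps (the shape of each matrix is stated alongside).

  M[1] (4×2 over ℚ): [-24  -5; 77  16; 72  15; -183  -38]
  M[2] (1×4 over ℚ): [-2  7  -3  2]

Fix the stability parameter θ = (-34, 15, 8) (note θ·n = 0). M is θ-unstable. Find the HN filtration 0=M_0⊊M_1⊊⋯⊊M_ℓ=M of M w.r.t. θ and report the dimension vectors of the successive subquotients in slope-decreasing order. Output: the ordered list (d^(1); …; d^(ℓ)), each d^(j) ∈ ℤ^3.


Barcode: M ≅ I[1,2], I[1,3], I[2,2]^2. HN layers by μ_θ (3 steps, strictly decreasing):
  μ^(1)=15; μ^(2)=23/2; μ^(3)=-34

((0, 3, 0); (0, 1, 1); (2, 0, 0))


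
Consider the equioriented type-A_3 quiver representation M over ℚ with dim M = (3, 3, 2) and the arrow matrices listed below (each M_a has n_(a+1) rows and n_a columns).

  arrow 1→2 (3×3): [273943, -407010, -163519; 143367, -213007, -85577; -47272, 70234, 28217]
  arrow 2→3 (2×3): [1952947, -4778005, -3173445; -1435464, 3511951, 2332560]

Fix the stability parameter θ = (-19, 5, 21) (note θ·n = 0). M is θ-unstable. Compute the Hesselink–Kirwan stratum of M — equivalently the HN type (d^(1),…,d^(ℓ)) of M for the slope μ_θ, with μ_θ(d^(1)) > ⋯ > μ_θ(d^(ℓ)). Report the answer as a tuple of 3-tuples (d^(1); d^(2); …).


Via rank(M_{q-1}∘⋯∘M_p): M ≅ I[1,2], I[1,3]^2.
μ_θ-semistable layers: μ^(1)=21; μ^(2)=5; μ^(3)=-19

((0, 0, 2); (0, 3, 0); (3, 0, 0))


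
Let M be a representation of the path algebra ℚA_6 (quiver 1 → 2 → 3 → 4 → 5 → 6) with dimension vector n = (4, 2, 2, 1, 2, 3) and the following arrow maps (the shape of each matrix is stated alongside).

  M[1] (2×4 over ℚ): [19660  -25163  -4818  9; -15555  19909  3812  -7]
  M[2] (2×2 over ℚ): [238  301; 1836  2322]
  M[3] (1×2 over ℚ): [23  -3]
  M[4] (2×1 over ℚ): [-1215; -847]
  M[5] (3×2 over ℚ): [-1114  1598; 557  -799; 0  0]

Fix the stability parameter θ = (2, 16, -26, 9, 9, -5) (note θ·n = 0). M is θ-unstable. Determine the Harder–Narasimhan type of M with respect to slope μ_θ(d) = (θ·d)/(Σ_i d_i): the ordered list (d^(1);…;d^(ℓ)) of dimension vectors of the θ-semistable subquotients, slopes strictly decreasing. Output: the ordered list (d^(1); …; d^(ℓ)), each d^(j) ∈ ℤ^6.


Barcode: M ≅ I[1,1]^2, I[1,2], I[1,6], I[3,3], I[5,5], I[6,6]^2. HN layers by μ_θ (7 steps, strictly decreasing):
  μ^(1)=16; μ^(2)=9; μ^(3)=13/3; μ^(4)=2; μ^(5)=-8/3; μ^(6)=-5; μ^(7)=-26

((0, 1, 0, 0, 0, 0); (0, 0, 0, 0, 1, 0); (0, 0, 0, 1, 1, 1); (3, 0, 0, 0, 0, 0); (1, 1, 1, 0, 0, 0); (0, 0, 0, 0, 0, 2); (0, 0, 1, 0, 0, 0))


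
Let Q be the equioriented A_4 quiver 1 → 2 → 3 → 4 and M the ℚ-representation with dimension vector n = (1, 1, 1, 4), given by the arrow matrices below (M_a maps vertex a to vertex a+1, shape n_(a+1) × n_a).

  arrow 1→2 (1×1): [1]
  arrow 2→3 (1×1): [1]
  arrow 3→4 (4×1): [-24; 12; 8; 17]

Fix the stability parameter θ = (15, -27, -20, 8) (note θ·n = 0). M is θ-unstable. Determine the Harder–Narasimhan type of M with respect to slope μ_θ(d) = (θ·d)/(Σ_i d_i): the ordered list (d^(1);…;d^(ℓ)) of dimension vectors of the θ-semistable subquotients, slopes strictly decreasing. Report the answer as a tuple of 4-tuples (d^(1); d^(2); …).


Via rank(M_{q-1}∘⋯∘M_p): M ≅ I[1,4], I[4,4]^3.
μ_θ-semistable layers: μ^(1)=8; μ^(2)=-32/3

((0, 0, 0, 4); (1, 1, 1, 0))


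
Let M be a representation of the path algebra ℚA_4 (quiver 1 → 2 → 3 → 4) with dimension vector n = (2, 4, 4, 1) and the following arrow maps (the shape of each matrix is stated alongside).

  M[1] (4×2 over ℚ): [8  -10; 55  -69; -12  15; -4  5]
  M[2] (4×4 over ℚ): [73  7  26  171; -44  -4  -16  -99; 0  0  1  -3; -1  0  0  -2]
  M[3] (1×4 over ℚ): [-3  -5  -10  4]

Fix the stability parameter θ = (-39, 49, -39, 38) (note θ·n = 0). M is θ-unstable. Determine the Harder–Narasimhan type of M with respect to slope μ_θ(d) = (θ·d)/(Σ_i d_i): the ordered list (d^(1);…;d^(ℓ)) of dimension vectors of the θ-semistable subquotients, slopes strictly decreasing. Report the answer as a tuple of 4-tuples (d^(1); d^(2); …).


Via rank(M_{q-1}∘⋯∘M_p): M ≅ I[1,3], I[1,4], I[2,3]^2.
μ_θ-semistable layers: μ^(1)=38; μ^(2)=5; μ^(3)=-39

((0, 0, 0, 1); (0, 4, 4, 0); (2, 0, 0, 0))


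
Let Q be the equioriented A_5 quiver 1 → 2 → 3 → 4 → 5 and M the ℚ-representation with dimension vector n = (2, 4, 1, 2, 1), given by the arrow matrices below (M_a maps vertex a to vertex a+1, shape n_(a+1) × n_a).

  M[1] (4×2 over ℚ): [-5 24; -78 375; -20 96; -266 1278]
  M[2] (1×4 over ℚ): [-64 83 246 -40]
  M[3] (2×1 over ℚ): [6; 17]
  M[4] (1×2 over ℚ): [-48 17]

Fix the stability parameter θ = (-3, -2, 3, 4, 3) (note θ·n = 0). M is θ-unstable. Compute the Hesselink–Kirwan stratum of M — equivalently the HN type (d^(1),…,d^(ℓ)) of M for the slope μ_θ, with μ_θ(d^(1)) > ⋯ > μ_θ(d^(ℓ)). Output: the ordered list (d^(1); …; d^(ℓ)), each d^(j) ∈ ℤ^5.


Via rank(M_{q-1}∘⋯∘M_p): M ≅ I[1,2], I[1,5], I[2,2]^2, I[4,4].
μ_θ-semistable layers: μ^(1)=4; μ^(2)=7/2; μ^(3)=3; μ^(4)=-2; μ^(5)=-3

((0, 0, 0, 1, 0); (0, 0, 0, 1, 1); (0, 0, 1, 0, 0); (0, 4, 0, 0, 0); (2, 0, 0, 0, 0))


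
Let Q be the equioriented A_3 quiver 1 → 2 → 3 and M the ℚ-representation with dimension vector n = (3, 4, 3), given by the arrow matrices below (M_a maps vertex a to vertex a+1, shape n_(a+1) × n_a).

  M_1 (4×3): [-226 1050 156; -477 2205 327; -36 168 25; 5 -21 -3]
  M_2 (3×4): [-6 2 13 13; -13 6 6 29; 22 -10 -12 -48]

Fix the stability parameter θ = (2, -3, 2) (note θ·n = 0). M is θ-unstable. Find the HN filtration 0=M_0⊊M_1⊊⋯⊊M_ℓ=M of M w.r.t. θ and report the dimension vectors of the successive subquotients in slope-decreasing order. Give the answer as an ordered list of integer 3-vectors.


Interval decomposition of M: I[1,1], I[1,3]^2, I[2,2], I[2,3].
HN type (ℓ=3): μ^(1)=2; μ^(2)=-1/2; μ^(3)=-3

((1, 0, 3); (2, 2, 0); (0, 2, 0))


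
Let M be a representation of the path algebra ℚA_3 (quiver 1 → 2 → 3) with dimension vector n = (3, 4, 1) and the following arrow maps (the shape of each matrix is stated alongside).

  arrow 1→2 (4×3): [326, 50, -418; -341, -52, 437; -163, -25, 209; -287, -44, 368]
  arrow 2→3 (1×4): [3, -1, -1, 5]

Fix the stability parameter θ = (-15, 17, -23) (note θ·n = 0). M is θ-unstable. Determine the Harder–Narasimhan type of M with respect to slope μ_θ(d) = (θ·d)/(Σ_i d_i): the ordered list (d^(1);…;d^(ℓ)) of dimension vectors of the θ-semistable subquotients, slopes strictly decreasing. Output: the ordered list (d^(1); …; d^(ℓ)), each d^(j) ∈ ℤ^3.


Barcode: M ≅ I[1,2]^2, I[1,3], I[2,2]. HN layers by μ_θ (3 steps, strictly decreasing):
  μ^(1)=17; μ^(2)=-3; μ^(3)=-15

((0, 3, 0); (0, 1, 1); (3, 0, 0))


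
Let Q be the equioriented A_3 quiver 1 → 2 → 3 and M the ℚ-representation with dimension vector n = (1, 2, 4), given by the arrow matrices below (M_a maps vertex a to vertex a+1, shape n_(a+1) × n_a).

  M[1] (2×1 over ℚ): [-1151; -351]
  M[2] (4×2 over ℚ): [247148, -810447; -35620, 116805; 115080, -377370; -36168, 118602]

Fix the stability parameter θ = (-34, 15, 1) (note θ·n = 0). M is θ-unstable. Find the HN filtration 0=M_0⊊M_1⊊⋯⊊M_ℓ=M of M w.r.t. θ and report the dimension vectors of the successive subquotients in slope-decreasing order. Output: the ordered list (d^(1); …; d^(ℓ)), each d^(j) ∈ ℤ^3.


Barcode: M ≅ I[1,3], I[2,2], I[3,3]^3. HN layers by μ_θ (4 steps, strictly decreasing):
  μ^(1)=15; μ^(2)=8; μ^(3)=1; μ^(4)=-34

((0, 1, 0); (0, 1, 1); (0, 0, 3); (1, 0, 0))


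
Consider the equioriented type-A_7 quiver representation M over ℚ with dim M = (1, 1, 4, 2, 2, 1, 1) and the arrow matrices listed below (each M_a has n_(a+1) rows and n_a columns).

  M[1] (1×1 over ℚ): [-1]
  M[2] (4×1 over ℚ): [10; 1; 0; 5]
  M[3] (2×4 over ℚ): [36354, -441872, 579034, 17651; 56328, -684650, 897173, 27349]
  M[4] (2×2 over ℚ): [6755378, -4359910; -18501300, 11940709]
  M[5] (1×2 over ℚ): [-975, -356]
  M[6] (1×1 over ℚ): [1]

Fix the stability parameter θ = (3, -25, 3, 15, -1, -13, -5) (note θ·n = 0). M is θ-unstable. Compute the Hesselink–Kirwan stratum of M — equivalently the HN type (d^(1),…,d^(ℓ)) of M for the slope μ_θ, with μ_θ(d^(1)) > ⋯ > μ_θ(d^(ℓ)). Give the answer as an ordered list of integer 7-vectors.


Via rank(M_{q-1}∘⋯∘M_p): M ≅ I[1,5], I[3,3]^2, I[3,7].
μ_θ-semistable layers: μ^(1)=7; μ^(2)=3; μ^(3)=-1/5; μ^(4)=-11

((0, 0, 0, 1, 1, 0, 0); (0, 0, 3, 0, 0, 0, 0); (0, 0, 1, 1, 1, 1, 1); (1, 1, 0, 0, 0, 0, 0))


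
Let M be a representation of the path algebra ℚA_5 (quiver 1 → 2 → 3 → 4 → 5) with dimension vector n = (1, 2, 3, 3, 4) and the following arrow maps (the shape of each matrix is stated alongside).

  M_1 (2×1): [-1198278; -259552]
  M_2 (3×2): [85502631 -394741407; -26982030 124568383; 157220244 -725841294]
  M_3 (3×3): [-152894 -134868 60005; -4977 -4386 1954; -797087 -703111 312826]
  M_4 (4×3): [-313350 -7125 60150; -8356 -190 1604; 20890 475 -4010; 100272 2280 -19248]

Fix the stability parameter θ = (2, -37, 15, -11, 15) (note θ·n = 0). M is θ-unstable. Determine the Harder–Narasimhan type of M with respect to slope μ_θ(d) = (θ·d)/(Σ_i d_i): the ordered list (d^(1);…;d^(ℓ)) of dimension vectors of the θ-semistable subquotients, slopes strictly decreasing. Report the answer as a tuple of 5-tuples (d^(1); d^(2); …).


Via rank(M_{q-1}∘⋯∘M_p): M ≅ I[1,5], I[2,4], I[3,4], I[5,5]^3.
μ_θ-semistable layers: μ^(1)=15; μ^(2)=2; μ^(3)=-35/2; μ^(4)=-37

((0, 0, 0, 0, 4); (0, 0, 3, 3, 0); (1, 1, 0, 0, 0); (0, 1, 0, 0, 0))


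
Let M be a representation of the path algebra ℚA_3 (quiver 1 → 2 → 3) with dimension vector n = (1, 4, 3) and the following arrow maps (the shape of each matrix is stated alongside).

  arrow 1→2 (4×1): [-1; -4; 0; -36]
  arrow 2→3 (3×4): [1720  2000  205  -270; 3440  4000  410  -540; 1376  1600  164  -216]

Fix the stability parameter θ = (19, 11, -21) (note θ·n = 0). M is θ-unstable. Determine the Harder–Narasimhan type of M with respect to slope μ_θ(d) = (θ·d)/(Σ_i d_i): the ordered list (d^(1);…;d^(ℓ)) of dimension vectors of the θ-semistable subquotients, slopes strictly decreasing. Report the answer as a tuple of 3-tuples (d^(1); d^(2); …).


Barcode: M ≅ I[1,2], I[2,2]^2, I[2,3], I[3,3]^2. HN layers by μ_θ (4 steps, strictly decreasing):
  μ^(1)=15; μ^(2)=11; μ^(3)=-5; μ^(4)=-21

((1, 1, 0); (0, 2, 0); (0, 1, 1); (0, 0, 2))


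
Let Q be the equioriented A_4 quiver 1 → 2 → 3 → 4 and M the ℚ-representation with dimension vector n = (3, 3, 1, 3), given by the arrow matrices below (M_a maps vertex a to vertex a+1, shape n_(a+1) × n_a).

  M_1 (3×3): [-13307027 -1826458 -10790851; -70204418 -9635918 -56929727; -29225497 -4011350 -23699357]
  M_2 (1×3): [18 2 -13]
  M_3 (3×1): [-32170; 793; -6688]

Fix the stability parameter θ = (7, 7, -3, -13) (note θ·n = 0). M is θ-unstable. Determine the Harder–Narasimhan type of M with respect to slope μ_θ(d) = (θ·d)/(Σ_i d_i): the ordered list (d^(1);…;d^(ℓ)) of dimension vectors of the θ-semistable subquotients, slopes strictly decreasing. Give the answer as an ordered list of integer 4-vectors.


Via rank(M_{q-1}∘⋯∘M_p): M ≅ I[1,1], I[1,2], I[1,4], I[2,2], I[4,4]^2.
μ_θ-semistable layers: μ^(1)=7; μ^(2)=-1/2; μ^(3)=-13

((2, 2, 0, 0); (1, 1, 1, 1); (0, 0, 0, 2))


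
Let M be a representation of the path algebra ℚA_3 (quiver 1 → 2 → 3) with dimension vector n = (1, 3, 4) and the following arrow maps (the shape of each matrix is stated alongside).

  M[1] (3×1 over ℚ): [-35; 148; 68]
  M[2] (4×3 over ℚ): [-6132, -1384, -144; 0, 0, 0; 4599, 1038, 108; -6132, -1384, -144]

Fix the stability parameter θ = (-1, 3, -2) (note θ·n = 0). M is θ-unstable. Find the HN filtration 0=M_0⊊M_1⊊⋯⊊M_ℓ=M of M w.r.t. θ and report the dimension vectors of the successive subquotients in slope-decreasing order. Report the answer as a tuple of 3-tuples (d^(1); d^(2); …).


Interval decomposition of M: I[1,3], I[2,2]^2, I[3,3]^3.
HN type (ℓ=4): μ^(1)=3; μ^(2)=1/2; μ^(3)=-1; μ^(4)=-2

((0, 2, 0); (0, 1, 1); (1, 0, 0); (0, 0, 3))


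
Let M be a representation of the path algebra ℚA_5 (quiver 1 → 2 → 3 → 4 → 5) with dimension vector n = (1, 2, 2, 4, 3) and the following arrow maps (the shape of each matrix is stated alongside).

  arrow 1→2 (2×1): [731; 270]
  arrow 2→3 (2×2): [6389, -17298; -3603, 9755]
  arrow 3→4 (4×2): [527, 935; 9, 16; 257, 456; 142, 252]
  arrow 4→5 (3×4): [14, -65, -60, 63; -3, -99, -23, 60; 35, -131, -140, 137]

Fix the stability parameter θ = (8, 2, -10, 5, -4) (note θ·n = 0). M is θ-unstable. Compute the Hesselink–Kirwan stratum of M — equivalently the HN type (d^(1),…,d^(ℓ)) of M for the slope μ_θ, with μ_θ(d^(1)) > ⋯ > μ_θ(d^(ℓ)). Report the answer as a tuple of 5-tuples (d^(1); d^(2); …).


Via rank(M_{q-1}∘⋯∘M_p): M ≅ I[1,5], I[2,5], I[4,4], I[4,5].
μ_θ-semistable layers: μ^(1)=5; μ^(2)=1/2; μ^(3)=0; μ^(4)=-4

((0, 0, 0, 1, 0); (0, 0, 0, 3, 3); (1, 1, 1, 0, 0); (0, 1, 1, 0, 0))


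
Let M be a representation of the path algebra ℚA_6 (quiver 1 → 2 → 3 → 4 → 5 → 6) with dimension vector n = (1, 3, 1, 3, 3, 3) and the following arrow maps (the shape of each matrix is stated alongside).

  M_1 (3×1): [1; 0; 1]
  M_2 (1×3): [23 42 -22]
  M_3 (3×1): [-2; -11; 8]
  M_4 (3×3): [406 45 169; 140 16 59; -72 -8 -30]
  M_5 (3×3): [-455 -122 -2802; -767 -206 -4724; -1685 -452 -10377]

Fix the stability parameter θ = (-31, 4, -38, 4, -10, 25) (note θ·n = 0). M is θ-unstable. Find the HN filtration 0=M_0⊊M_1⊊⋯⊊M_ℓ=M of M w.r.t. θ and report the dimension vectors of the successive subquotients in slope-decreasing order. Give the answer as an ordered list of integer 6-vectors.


Via rank(M_{q-1}∘⋯∘M_p): M ≅ I[1,6], I[2,2]^2, I[4,4], I[4,5], I[5,6], I[6,6].
μ_θ-semistable layers: μ^(1)=25; μ^(2)=4; μ^(3)=-3; μ^(4)=-10; μ^(5)=-17; μ^(6)=-31

((0, 0, 0, 0, 0, 3); (0, 2, 0, 1, 0, 0); (0, 0, 0, 2, 2, 0); (0, 0, 0, 0, 1, 0); (0, 1, 1, 0, 0, 0); (1, 0, 0, 0, 0, 0))


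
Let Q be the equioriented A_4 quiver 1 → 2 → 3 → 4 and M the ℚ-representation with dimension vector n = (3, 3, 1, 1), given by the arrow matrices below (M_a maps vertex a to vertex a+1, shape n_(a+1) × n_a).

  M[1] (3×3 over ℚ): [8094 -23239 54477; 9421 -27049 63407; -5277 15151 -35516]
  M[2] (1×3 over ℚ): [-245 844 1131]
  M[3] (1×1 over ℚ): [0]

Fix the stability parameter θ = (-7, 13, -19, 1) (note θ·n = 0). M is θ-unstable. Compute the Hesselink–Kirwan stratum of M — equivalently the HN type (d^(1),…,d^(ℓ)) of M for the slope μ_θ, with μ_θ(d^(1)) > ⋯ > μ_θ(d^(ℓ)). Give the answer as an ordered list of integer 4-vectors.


Interval decomposition of M: I[1,2]^2, I[1,3], I[4,4].
HN type (ℓ=4): μ^(1)=13; μ^(2)=1; μ^(3)=-3; μ^(4)=-7

((0, 2, 0, 0); (0, 0, 0, 1); (0, 1, 1, 0); (3, 0, 0, 0))


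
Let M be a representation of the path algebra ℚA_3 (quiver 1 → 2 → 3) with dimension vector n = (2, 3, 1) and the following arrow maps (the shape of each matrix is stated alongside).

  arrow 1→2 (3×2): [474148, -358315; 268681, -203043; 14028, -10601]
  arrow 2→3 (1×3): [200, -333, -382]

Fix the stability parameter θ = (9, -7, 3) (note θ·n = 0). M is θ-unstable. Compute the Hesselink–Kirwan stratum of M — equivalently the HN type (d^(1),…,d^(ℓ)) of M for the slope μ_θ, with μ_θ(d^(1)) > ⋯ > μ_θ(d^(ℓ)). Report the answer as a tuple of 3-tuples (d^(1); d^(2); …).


Barcode: M ≅ I[1,2], I[1,3], I[2,2]. HN layers by μ_θ (3 steps, strictly decreasing):
  μ^(1)=3; μ^(2)=1; μ^(3)=-7

((0, 0, 1); (2, 2, 0); (0, 1, 0))


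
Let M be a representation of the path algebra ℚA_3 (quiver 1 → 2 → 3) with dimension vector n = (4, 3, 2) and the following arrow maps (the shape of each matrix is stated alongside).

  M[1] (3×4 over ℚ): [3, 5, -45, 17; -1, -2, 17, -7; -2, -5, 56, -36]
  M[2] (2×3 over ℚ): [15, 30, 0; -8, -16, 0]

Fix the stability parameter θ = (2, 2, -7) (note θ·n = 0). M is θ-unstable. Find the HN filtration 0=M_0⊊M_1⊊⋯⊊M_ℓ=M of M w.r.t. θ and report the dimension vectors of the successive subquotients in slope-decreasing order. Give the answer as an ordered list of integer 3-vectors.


Via rank(M_{q-1}∘⋯∘M_p): M ≅ I[1,1], I[1,2]^2, I[1,3], I[3,3].
μ_θ-semistable layers: μ^(1)=2; μ^(2)=-1; μ^(3)=-7

((3, 2, 0); (1, 1, 1); (0, 0, 1))
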